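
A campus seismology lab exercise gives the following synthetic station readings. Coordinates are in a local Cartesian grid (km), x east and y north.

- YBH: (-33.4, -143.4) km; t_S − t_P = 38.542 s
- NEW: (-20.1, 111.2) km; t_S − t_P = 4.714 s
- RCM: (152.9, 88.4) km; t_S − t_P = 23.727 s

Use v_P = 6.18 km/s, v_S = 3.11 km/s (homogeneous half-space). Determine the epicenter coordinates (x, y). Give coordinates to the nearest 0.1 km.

(4.5, 94.9)

Distance from S−P lag: d = Δt · v_P v_S / (v_P − v_S) = Δt · (6.18·3.11)/(6.18−3.11) ≈ 6.2605·Δt.
So d_YBH = 241.29, d_NEW = 29.51, d_RCM = 148.54 km.
Circle about each station: (x + 33.4)² + (y + 143.4)² = 241.29²; (x + 20.1)² + (y − 111.2)² = 29.51²; (x − 152.9)² + (y − 88.4)² = 148.54².
Subtracting the YBH equation from the NEW and RCM equations removes the quadratic terms:
26.6 x + 509.2 y = 48440.35
372.6 x + 463.6 y = 45670.58
Solving the 2×2 system: x ≈ 4.5, y ≈ 94.9 km.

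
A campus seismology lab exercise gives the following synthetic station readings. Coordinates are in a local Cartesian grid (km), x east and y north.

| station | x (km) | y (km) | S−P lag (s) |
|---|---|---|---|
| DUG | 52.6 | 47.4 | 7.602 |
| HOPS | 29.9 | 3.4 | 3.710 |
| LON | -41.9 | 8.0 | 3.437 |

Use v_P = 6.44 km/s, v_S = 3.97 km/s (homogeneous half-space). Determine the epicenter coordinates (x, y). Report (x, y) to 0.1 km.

Distance from S−P lag: d = Δt · v_P v_S / (v_P − v_S) = Δt · (6.44·3.97)/(6.44−3.97) ≈ 10.3509·Δt.
So d_DUG = 78.69, d_HOPS = 38.40, d_LON = 35.58 km.
Circle about each station: (x − 52.6)² + (y − 47.4)² = 78.69²; (x − 29.9)² + (y − 3.4)² = 38.40²; (x + 41.9)² + (y − 8.0)² = 35.58².
Subtracting pairs of circle equations eliminates x²+y² and gives linear equations (the radical axes):
-45.4 x − 88.0 y = 609.61
-189.0 x − 78.8 y = 1732.27
Solving the 2×2 system: x ≈ -8.0, y ≈ -2.8 km.
Check against DUG (with the unrounded x, y): √((x − 52.6)²+(y − 47.4)²) = 78.69 ≈ 78.69 km. ✓

x ≈ -8.0 km, y ≈ -2.8 km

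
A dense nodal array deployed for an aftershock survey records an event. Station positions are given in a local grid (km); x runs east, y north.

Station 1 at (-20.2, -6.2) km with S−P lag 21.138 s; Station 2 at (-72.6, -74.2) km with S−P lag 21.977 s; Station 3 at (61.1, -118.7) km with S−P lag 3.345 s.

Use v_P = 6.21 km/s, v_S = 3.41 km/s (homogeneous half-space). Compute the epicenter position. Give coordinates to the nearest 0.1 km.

85.2 km east, -126.4 km north

Distance from S−P lag: d = Δt · v_P v_S / (v_P − v_S) = Δt · (6.21·3.41)/(6.21−3.41) ≈ 7.5629·Δt.
So d_Station 1 = 159.86, d_Station 2 = 166.21, d_Station 3 = 25.30 km.
Circle about each station: (x + 20.2)² + (y + 6.2)² = 159.86²; (x + 72.6)² + (y + 74.2)² = 166.21²; (x − 61.1)² + (y + 118.7)² = 25.30².
Subtracting pairs of circle equations eliminates x²+y² and gives linear equations (the radical axes):
-104.8 x − 136.0 y = 8259.38
162.6 x − 225.0 y = 42291.55
Solving the 2×2 system: x ≈ 85.2, y ≈ -126.4 km.
Check against Station 1 (with the unrounded x, y): √((x + 20.2)²+(y + 6.2)²) = 159.86 ≈ 159.86 km. ✓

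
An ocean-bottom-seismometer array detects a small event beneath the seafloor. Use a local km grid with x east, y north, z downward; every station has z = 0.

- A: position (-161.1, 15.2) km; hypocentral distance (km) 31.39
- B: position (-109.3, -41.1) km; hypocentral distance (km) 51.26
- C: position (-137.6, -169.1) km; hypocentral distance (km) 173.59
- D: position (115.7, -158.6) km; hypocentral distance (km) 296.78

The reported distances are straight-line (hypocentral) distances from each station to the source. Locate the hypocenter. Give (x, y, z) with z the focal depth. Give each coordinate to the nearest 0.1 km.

x ≈ -132.3 km, y ≈ 4.3 km, depth ≈ 6.1 km

Each station gives a sphere (x−x_i)² + (y−y_i)² + z² = d_i² (stations at z=0).
Subtracting the A sphere from B and C: z² cancels, leaving linear equations in x and y:
103.6 x − 112.6 y = -14190.81
47.0 x − 368.6 y = -7803.84
Solving: x ≈ -132.301, y ≈ 4.302 km (keep extra digits for the depth step; rounded: -132.3, 4.3).
Then from the A sphere: z² = 31.39² − (x + 161.1)² − (y − 15.2)² with x = -132.301, y = 4.302, so z ≈ 6.098 ≈ 6.1 km.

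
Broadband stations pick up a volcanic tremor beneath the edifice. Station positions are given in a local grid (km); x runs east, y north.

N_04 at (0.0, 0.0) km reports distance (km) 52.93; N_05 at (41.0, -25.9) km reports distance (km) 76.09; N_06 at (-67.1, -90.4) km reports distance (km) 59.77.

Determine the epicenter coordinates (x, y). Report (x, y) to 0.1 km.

Circle about each station: x² + y² = 52.93²; (x − 41.0)² + (y + 25.9)² = 76.09²; (x + 67.1)² + (y + 90.4)² = 59.77².
Subtracting the N_04 equation from the N_05 and N_06 equations removes the quadratic terms:
82.0 x − 51.8 y = -636.29
-134.2 x − 180.8 y = 11903.70
Solving the 2×2 system: x ≈ -33.6, y ≈ -40.9 km.
Check against N_04 (with the unrounded x, y): √(x²+y²) = 52.93 ≈ 52.93 km. ✓

-33.6 km east, -40.9 km north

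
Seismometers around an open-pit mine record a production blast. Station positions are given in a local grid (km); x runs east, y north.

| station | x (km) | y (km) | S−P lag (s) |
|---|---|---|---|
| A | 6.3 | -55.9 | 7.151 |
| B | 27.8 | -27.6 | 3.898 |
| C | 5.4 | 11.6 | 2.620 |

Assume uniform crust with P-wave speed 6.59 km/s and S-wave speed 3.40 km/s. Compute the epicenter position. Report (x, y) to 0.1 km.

Distance from S−P lag: d = Δt · v_P v_S / (v_P − v_S) = Δt · (6.59·3.40)/(6.59−3.40) ≈ 7.0238·Δt.
So d_A = 50.23, d_B = 27.38, d_C = 18.40 km.
Circle about each station: (x − 6.3)² + (y + 55.9)² = 50.23²; (x − 27.8)² + (y + 27.6)² = 27.38²; (x − 5.4)² + (y − 11.6)² = 18.40².
Subtracting pairs of circle equations eliminates x²+y² and gives linear equations (the radical axes):
43.0 x + 56.6 y = 143.49
-1.8 x + 135.0 y = -816.29
Solving the 2×2 system: x ≈ 11.1, y ≈ -5.9 km.

11.1 km east, -5.9 km north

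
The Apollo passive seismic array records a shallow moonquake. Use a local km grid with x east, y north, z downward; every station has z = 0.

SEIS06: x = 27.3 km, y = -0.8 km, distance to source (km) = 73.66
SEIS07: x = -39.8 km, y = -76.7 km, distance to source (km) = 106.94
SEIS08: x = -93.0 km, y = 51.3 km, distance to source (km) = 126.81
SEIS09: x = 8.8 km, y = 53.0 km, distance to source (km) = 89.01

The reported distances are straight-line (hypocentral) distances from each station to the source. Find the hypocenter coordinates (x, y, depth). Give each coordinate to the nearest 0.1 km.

x ≈ -1.1 km, y ≈ -3.7 km, depth ≈ 67.9 km

Each station gives a sphere (x−x_i)² + (y−y_i)² + z² = d_i² (stations at z=0).
Subtracting the SEIS06 sphere from SEIS07 and SEIS08: z² cancels, leaving linear equations in x and y:
-134.2 x − 151.8 y = 710.63
-240.6 x + 104.2 y = -120.22
Solving: x ≈ -1.105, y ≈ -3.705 km (keep extra digits for the depth step; rounded: -1.1, -3.7).
Then from the SEIS06 sphere: z² = 73.66² − (x − 27.3)² − (y + 0.8)² with x = -1.105, y = -3.705, so z ≈ 67.901 ≈ 67.9 km.
Check against SEIS09 (with the unrounded solution): distance 89.02 ≈ 89.01 km. ✓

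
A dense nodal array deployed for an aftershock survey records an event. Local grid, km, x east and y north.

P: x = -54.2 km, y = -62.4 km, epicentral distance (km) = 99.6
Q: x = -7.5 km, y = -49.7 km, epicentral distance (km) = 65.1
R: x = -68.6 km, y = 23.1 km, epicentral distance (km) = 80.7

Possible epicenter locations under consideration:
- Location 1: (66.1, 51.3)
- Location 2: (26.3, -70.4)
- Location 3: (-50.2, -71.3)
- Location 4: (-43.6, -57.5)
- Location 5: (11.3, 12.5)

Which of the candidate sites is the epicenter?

For each candidate, compare |candidate − station| to the reported distance:
Location 1: residuals P 65.9, Q 59.9, R 56.9 → max 65.9 km
Location 2: residuals P 18.7, Q 25.5, R 52.5 → max 52.5 km
Location 3: residuals P 89.8, Q 17.2, R 15.5 → max 89.8 km
Location 4: residuals P 87.9, Q 28.2, R 3.7 → max 87.9 km
Location 5: residuals P 0.1, Q 0.1, R 0.1 → max 0.1 km
Only Location 5 has all residuals ≈ 0.

Location 5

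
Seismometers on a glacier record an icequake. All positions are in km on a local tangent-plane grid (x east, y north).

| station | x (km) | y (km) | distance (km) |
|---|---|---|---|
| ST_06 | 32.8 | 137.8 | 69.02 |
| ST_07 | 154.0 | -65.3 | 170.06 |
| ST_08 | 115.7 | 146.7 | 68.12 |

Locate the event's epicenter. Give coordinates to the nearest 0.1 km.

80.8 km east, 88.2 km north

Circle about each station: (x − 32.8)² + (y − 137.8)² = 69.02²; (x − 154.0)² + (y + 65.3)² = 170.06²; (x − 115.7)² + (y − 146.7)² = 68.12².
Subtracting pairs of circle equations eliminates x²+y² and gives linear equations (the radical axes):
242.4 x − 406.2 y = -16241.23
165.8 x + 17.8 y = 14966.13
Solving the 2×2 system: x ≈ 80.8, y ≈ 88.2 km.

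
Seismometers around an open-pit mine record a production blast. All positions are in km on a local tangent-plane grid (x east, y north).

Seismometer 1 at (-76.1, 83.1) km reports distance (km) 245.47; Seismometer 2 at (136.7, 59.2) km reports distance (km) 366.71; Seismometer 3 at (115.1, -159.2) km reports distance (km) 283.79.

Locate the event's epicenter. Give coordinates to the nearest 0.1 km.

Circle about each station: (x + 76.1)² + (y − 83.1)² = 245.47²; (x − 136.7)² + (y − 59.2)² = 366.71²; (x − 115.1)² + (y + 159.2)² = 283.79².
Subtracting the Seismometer 1 equation from the Seismometer 2 and Seismometer 3 equations removes the quadratic terms:
425.6 x − 47.8 y = -64725.99
382.4 x − 484.6 y = 5614.59
Solving the 2×2 system: x ≈ -168.3, y ≈ -144.4 km.

(-168.3, -144.4)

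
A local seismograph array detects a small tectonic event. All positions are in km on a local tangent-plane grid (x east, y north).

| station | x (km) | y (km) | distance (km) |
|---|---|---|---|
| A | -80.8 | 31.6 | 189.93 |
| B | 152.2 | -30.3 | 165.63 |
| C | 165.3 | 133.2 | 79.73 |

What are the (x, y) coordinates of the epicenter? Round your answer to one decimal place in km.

(86.4, 121.7)

Circle about each station: (x + 80.8)² + (y − 31.6)² = 189.93²; (x − 152.2)² + (y + 30.3)² = 165.63²; (x − 165.3)² + (y − 133.2)² = 79.73².
Subtracting the A equation from the B and C equations removes the quadratic terms:
466.0 x − 123.8 y = 25195.84
492.2 x + 203.2 y = 67255.66
Solving the 2×2 system: x ≈ 86.4, y ≈ 121.7 km.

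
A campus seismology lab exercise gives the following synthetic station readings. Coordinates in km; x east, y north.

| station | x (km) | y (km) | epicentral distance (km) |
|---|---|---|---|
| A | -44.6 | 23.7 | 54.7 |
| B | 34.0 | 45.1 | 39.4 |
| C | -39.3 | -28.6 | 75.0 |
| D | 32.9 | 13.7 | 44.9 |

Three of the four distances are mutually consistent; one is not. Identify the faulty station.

A

Solve using three stations at a time. Using B, C, D (subtract circle equations pairwise → linear system) gives (x, y) ≈ (-4.9, 38.1).
Distances from that point to each station vs reported:
  A: calculated 42.2 vs reported 54.7 → residual 12.5 km
  B: calculated 39.5 vs reported 39.4 → residual 0.1 km
  C: calculated 75.1 vs reported 75.0 → residual 0.1 km
  D: calculated 45.0 vs reported 44.9 → residual 0.1 km
B, C, D are mutually consistent (residuals ≈ 0); A is off by 12.5 km.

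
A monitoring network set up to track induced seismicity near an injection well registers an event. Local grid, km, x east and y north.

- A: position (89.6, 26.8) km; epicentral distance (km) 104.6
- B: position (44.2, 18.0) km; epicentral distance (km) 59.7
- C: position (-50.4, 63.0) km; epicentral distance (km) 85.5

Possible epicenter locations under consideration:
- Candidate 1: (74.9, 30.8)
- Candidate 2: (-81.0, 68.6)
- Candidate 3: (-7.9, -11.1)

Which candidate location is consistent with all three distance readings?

For each candidate, compare |candidate − station| to the reported distance:
Candidate 1: residuals A 89.4, B 26.4, C 43.9 → max 89.4 km
Candidate 2: residuals A 71.0, B 75.3, C 54.4 → max 75.3 km
Candidate 3: residuals A 0.0, B 0.0, C 0.1 → max 0.1 km
Only Candidate 3 has all residuals ≈ 0.

Candidate 3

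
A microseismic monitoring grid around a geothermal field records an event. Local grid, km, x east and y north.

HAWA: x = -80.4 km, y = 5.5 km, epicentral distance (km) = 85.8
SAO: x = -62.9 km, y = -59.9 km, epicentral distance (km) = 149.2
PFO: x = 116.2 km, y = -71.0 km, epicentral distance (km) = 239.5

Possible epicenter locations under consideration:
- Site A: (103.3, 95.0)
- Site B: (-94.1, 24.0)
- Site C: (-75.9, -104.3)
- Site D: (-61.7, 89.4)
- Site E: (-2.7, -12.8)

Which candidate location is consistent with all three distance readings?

For each candidate, compare |candidate − station| to the reported distance:
Site A: residuals HAWA 118.5, SAO 78.0, PFO 73.0 → max 118.5 km
Site B: residuals HAWA 62.8, SAO 59.7, PFO 8.7 → max 62.8 km
Site C: residuals HAWA 24.1, SAO 102.9, PFO 44.5 → max 102.9 km
Site D: residuals HAWA 0.2, SAO 0.1, PFO 0.0 → max 0.2 km
Site E: residuals HAWA 6.0, SAO 72.8, PFO 107.1 → max 107.1 km
Only Site D has all residuals ≈ 0.

Site D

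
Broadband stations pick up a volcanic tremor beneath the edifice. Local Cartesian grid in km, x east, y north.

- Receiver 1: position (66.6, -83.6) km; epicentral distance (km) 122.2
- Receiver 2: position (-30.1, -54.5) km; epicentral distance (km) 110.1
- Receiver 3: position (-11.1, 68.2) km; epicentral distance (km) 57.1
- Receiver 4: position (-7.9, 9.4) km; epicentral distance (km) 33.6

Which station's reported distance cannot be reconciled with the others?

Solve using three stations at a time. Using Receiver 1, Receiver 2, Receiver 3 (subtract circle equations pairwise → linear system) gives (x, y) ≈ (34.8, 34.4).
Distances from that point to each station vs reported:
  Receiver 1: calculated 122.2 vs reported 122.2 → residual 0.0 km
  Receiver 2: calculated 110.1 vs reported 110.1 → residual 0.0 km
  Receiver 3: calculated 57.0 vs reported 57.1 → residual 0.1 km
  Receiver 4: calculated 49.5 vs reported 33.6 → residual 15.9 km
Receiver 1, Receiver 2, Receiver 3 are mutually consistent (residuals ≈ 0); Receiver 4 is off by 15.9 km.

Receiver 4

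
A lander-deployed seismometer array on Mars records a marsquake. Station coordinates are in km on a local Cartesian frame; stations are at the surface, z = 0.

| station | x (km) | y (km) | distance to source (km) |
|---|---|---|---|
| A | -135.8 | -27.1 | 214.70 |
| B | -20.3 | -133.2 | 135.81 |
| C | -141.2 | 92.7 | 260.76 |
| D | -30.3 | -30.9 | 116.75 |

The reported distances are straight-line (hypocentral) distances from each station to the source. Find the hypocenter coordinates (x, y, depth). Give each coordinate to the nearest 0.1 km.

Each station gives a sphere (x−x_i)² + (y−y_i)² + z² = d_i² (stations at z=0).
Subtracting the A sphere from B and C: z² cancels, leaving linear equations in x and y:
231.0 x − 212.2 y = 26630.01
-10.8 x + 239.6 y = -12545.01
Solving: x ≈ 70.087, y ≈ -49.199 km (keep extra digits for the depth step; rounded: 70.1, -49.2).
Then from the A sphere: z² = 214.70² − (x + 135.8)² − (y + 27.1)² with x = 70.087, y = -49.199, so z ≈ 56.730 ≈ 56.7 km.
Check against D (with the unrounded solution): distance 116.75 ≈ 116.75 km. ✓

(70.1, -49.2, 56.7)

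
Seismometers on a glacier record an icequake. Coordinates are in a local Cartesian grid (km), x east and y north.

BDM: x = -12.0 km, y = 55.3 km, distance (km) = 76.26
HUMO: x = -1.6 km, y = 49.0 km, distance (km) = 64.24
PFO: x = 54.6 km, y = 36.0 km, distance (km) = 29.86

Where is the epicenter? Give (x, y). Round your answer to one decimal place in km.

Circle about each station: (x + 12.0)² + (y − 55.3)² = 76.26²; (x + 1.6)² + (y − 49.0)² = 64.24²; (x − 54.6)² + (y − 36.0)² = 29.86².
Subtracting pairs of circle equations eliminates x²+y² and gives linear equations (the radical axes):
20.8 x − 12.6 y = 890.28
133.2 x − 38.6 y = 5999.04
Solving the 2×2 system: x ≈ 47.1, y ≈ 7.1 km.
Check against BDM (with the unrounded x, y): √((x + 12.0)²+(y − 55.3)²) = 76.27 ≈ 76.26 km. ✓

x ≈ 47.1 km, y ≈ 7.1 km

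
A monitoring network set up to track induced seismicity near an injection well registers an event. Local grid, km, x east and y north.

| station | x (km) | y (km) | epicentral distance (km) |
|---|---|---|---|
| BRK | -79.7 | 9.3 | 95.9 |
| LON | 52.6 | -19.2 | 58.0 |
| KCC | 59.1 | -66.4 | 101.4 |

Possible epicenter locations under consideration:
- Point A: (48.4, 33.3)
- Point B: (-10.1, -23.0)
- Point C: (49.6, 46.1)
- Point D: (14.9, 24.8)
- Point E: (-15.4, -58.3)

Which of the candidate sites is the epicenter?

For each candidate, compare |candidate − station| to the reported distance:
Point A: residuals BRK 34.4, LON 5.3, KCC 1.1 → max 34.4 km
Point B: residuals BRK 19.2, LON 4.8, KCC 19.7 → max 19.7 km
Point C: residuals BRK 38.5, LON 7.4, KCC 11.5 → max 38.5 km
Point D: residuals BRK 0.0, LON 0.1, KCC 0.1 → max 0.1 km
Point E: residuals BRK 2.6, LON 20.4, KCC 26.5 → max 26.5 km
Only Point D has all residuals ≈ 0.

Point D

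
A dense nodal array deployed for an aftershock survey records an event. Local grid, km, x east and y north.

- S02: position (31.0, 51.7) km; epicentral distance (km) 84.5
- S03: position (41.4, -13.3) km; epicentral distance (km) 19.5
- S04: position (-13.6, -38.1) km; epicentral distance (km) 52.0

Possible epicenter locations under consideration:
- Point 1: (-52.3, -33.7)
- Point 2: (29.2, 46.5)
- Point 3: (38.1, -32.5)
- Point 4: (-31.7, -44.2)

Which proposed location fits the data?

Point 3

For each candidate, compare |candidate − station| to the reported distance:
Point 1: residuals S02 34.8, S03 76.4, S04 13.1 → max 76.4 km
Point 2: residuals S02 79.0, S03 41.5, S04 42.8 → max 79.0 km
Point 3: residuals S02 0.0, S03 0.0, S04 0.0 → max 0.0 km
Point 4: residuals S02 30.1, S03 59.9, S04 32.9 → max 59.9 km
Only Point 3 has all residuals ≈ 0.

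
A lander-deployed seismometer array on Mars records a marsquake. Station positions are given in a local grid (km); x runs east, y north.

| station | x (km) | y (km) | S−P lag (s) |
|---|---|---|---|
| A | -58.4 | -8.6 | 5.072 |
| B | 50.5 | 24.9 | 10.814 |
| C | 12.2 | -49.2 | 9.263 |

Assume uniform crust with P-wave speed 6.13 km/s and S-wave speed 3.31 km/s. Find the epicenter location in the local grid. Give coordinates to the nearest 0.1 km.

Distance from S−P lag: d = Δt · v_P v_S / (v_P − v_S) = Δt · (6.13·3.31)/(6.13−3.31) ≈ 7.1951·Δt.
So d_A = 36.49, d_B = 77.81, d_C = 66.65 km.
Circle about each station: (x + 58.4)² + (y + 8.6)² = 36.49²; (x − 50.5)² + (y − 24.9)² = 77.81²; (x − 12.2)² + (y + 49.2)² = 66.65².
Subtracting the A equation from the B and C equations removes the quadratic terms:
217.8 x + 67.0 y = -5037.14
141.2 x − 81.2 y = -4025.74
Solving the 2×2 system: x ≈ -25.0, y ≈ 6.1 km.
Check against A (with the unrounded x, y): √((x + 58.4)²+(y + 8.6)²) = 36.49 ≈ 36.49 km. ✓

x ≈ -25.0 km, y ≈ 6.1 km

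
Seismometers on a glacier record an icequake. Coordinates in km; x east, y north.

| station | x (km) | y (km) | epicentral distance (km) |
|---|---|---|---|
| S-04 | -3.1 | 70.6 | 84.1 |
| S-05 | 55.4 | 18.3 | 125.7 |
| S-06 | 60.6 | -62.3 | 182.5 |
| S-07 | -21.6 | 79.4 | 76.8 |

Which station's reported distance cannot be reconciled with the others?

Solve using three stations at a time. Using S-04, S-05, S-07 (subtract circle equations pairwise → linear system) gives (x, y) ≈ (-70.2, 20.1).
Distances from that point to each station vs reported:
  S-04: calculated 84.0 vs reported 84.1 → residual 0.1 km
  S-05: calculated 125.6 vs reported 125.7 → residual 0.1 km
  S-06: calculated 154.6 vs reported 182.5 → residual 27.9 km
  S-07: calculated 76.7 vs reported 76.8 → residual 0.1 km
S-04, S-05, S-07 are mutually consistent (residuals ≈ 0); S-06 is off by 27.9 km.

S-06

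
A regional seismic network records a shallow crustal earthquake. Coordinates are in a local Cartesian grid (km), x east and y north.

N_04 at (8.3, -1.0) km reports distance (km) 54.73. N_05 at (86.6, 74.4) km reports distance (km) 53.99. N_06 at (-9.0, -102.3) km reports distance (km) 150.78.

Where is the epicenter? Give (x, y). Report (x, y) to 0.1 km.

(47.0, 37.7)

Circle about each station: (x − 8.3)² + (y + 1.0)² = 54.73²; (x − 86.6)² + (y − 74.4)² = 53.99²; (x + 9.0)² + (y + 102.3)² = 150.78².
Subtracting the N_04 equation from the N_05 and N_06 equations removes the quadratic terms:
156.6 x + 150.8 y = 13045.48
-34.6 x − 202.6 y = -9262.84
Solving the 2×2 system: x ≈ 47.0, y ≈ 37.7 km.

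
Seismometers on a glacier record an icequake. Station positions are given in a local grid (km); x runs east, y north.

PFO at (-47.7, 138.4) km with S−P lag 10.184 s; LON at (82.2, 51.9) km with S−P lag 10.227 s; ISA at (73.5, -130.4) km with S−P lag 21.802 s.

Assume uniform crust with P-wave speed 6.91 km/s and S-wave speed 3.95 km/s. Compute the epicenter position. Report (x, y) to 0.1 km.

Distance from S−P lag: d = Δt · v_P v_S / (v_P − v_S) = Δt · (6.91·3.95)/(6.91−3.95) ≈ 9.2211·Δt.
So d_PFO = 93.91, d_LON = 94.30, d_ISA = 201.04 km.
Circle about each station: (x + 47.7)² + (y − 138.4)² = 93.91²; (x − 82.2)² + (y − 51.9)² = 94.30²; (x − 73.5)² + (y + 130.4)² = 201.04².
Subtracting pairs of circle equations eliminates x²+y² and gives linear equations (the radical axes):
259.8 x − 173.0 y = -12052.80
242.4 x − 537.6 y = -30621.43
Solving the 2×2 system: x ≈ -12.1, y ≈ 51.5 km.
Check against PFO (with the unrounded x, y): √((x + 47.7)²+(y − 138.4)²) = 93.91 ≈ 93.91 km. ✓

-12.1 km east, 51.5 km north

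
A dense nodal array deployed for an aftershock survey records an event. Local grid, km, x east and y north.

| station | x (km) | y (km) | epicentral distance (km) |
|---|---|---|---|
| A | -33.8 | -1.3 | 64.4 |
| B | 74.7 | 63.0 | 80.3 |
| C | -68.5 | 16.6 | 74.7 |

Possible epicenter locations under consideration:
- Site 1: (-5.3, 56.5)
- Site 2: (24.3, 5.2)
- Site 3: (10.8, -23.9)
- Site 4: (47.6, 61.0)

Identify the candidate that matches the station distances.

Site 1

For each candidate, compare |candidate − station| to the reported distance:
Site 1: residuals A 0.0, B 0.0, C 0.0 → max 0.0 km
Site 2: residuals A 5.9, B 3.6, C 18.8 → max 18.8 km
Site 3: residuals A 14.4, B 27.6, C 14.3 → max 27.6 km
Site 4: residuals A 38.1, B 53.1, C 49.6 → max 53.1 km
Only Site 1 has all residuals ≈ 0.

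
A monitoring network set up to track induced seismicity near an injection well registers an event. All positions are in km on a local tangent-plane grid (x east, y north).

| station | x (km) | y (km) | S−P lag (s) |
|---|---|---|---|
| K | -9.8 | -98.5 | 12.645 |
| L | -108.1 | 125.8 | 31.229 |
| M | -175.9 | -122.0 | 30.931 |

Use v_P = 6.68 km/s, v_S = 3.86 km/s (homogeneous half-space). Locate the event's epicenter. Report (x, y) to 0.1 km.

101.7 km east, -67.9 km north

Distance from S−P lag: d = Δt · v_P v_S / (v_P − v_S) = Δt · (6.68·3.86)/(6.68−3.86) ≈ 9.1435·Δt.
So d_K = 115.62, d_L = 285.54, d_M = 282.82 km.
Circle about each station: (x + 9.8)² + (y + 98.5)² = 115.62²; (x + 108.1)² + (y − 125.8)² = 285.54²; (x + 175.9)² + (y + 122.0)² = 282.82².
Subtracting the K equation from the L and M equations removes the quadratic terms:
-196.6 x + 448.6 y = -50452.15
-332.2 x − 47.0 y = -30592.65
Solving the 2×2 system: x ≈ 101.7, y ≈ -67.9 km.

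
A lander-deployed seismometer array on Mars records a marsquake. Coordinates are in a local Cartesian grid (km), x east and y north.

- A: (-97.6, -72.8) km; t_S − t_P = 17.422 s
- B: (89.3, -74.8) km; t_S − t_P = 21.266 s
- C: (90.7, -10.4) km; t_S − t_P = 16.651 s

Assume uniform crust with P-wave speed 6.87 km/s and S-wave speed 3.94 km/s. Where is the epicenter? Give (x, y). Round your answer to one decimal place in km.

-36.5 km east, 76.1 km north

Distance from S−P lag: d = Δt · v_P v_S / (v_P − v_S) = Δt · (6.87·3.94)/(6.87−3.94) ≈ 9.2382·Δt.
So d_A = 160.95, d_B = 196.46, d_C = 153.82 km.
Circle about each station: (x + 97.6)² + (y + 72.8)² = 160.95²; (x − 89.3)² + (y + 74.8)² = 196.46²; (x − 90.7)² + (y + 10.4)² = 153.82².
Subtracting pairs of circle equations eliminates x²+y² and gives linear equations (the radical axes):
373.8 x − 4.0 y = -13947.70
376.6 x + 124.8 y = -4246.64
Solving the 2×2 system: x ≈ -36.5, y ≈ 76.1 km.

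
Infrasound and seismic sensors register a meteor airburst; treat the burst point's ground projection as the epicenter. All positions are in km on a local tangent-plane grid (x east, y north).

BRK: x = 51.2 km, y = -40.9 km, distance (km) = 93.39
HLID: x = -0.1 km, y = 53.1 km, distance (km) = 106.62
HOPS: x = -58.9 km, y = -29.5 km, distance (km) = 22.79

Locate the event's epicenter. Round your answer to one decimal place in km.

Circle about each station: (x − 51.2)² + (y + 40.9)² = 93.39²; (x + 0.1)² + (y − 53.1)² = 106.62²; (x + 58.9)² + (y + 29.5)² = 22.79².
Subtracting the BRK equation from the HLID and HOPS equations removes the quadratic terms:
-102.6 x + 188.0 y = -4120.76
-220.2 x + 22.8 y = 8247.52
Solving the 2×2 system: x ≈ -42.1, y ≈ -44.9 km.
Check against BRK (with the unrounded x, y): √((x − 51.2)²+(y + 40.9)²) = 93.39 ≈ 93.39 km. ✓

-42.1 km east, -44.9 km north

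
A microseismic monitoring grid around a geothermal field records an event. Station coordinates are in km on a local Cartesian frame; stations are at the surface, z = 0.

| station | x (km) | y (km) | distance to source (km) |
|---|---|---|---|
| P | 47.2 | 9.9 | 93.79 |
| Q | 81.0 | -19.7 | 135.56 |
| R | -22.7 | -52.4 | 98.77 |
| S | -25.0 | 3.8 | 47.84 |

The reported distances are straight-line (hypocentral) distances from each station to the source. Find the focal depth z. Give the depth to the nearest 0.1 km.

26.8 km

Each station gives a sphere (x−x_i)² + (y−y_i)² + z² = d_i² (stations at z=0).
Subtracting the P sphere from Q and R: z² cancels, leaving linear equations in x and y:
67.6 x − 59.2 y = -4956.71
-139.8 x − 124.6 y = -23.75
Solving: x ≈ -36.900, y ≈ 41.592 km (keep extra digits for the depth step; rounded: -36.9, 41.6).
Then from the P sphere: z² = 93.79² − (x − 47.2)² − (y − 9.9)² with x = -36.900, y = 41.592, so z ≈ 26.821 ≈ 26.8 km.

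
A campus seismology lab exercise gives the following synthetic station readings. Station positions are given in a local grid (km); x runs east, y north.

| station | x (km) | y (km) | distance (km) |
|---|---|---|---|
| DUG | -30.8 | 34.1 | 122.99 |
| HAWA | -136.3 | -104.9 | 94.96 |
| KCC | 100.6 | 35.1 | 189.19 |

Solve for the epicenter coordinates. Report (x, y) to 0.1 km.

Circle about each station: (x + 30.8)² + (y − 34.1)² = 122.99²; (x + 136.3)² + (y + 104.9)² = 94.96²; (x − 100.6)² + (y − 35.1)² = 189.19².
Subtracting the DUG equation from the HAWA and KCC equations removes the quadratic terms:
-211.0 x − 278.0 y = 33579.39
262.8 x + 2.0 y = -11425.40
Solving the 2×2 system: x ≈ -42.8, y ≈ -88.3 km.

(-42.8, -88.3)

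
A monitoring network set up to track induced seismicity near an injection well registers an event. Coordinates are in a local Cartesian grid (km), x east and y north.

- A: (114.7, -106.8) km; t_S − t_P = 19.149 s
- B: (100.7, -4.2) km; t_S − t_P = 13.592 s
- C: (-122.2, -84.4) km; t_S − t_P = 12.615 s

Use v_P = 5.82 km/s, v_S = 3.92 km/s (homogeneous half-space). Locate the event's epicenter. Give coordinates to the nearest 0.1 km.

Distance from S−P lag: d = Δt · v_P v_S / (v_P − v_S) = Δt · (5.82·3.92)/(5.82−3.92) ≈ 12.0076·Δt.
So d_A = 229.93, d_B = 163.21, d_C = 151.48 km.
Circle about each station: (x − 114.7)² + (y + 106.8)² = 229.93²; (x − 100.7)² + (y + 4.2)² = 163.21²; (x + 122.2)² + (y + 84.4)² = 151.48².
Subtracting the A equation from the B and C equations removes the quadratic terms:
-28.0 x + 205.2 y = 11826.10
-473.8 x + 44.8 y = 27415.48
Solving the 2×2 system: x ≈ -53.1, y ≈ 50.4 km.

(-53.1, 50.4)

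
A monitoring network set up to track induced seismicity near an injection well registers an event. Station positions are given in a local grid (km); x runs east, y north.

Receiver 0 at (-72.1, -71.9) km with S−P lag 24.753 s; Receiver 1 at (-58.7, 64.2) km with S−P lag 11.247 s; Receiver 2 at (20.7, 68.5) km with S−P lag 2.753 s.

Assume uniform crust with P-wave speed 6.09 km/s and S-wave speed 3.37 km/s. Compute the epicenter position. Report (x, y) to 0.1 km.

x ≈ 22.4 km, y ≈ 89.2 km

Distance from S−P lag: d = Δt · v_P v_S / (v_P − v_S) = Δt · (6.09·3.37)/(6.09−3.37) ≈ 7.5453·Δt.
So d_Receiver 0 = 186.77, d_Receiver 1 = 84.86, d_Receiver 2 = 20.77 km.
Circle about each station: (x + 72.1)² + (y + 71.9)² = 186.77²; (x + 58.7)² + (y − 64.2)² = 84.86²; (x − 20.7)² + (y − 68.5)² = 20.77².
Subtracting pairs of circle equations eliminates x²+y² and gives linear equations (the radical axes):
26.8 x + 272.2 y = 24881.12
185.6 x + 280.8 y = 29204.36
Solving the 2×2 system: x ≈ 22.4, y ≈ 89.2 km.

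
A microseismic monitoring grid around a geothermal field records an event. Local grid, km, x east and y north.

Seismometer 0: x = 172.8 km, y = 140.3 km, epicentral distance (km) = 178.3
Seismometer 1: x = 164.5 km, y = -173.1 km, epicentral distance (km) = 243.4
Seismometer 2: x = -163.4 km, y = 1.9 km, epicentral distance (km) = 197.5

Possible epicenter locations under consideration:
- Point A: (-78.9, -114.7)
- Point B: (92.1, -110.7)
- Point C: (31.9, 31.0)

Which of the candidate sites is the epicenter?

Point C

For each candidate, compare |candidate − station| to the reported distance:
Point A: residuals Seismometer 0 180.0, Seismometer 1 6.9, Seismometer 2 53.5 → max 180.0 km
Point B: residuals Seismometer 0 85.4, Seismometer 1 147.8, Seismometer 2 81.7 → max 147.8 km
Point C: residuals Seismometer 0 0.0, Seismometer 1 0.0, Seismometer 2 0.0 → max 0.0 km
Only Point C has all residuals ≈ 0.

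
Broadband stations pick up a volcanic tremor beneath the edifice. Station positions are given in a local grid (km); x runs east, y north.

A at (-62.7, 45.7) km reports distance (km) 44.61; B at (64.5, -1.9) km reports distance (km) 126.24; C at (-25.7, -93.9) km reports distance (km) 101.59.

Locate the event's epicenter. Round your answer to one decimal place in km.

-61.7 km east, 1.1 km north

Circle about each station: (x + 62.7)² + (y − 45.7)² = 44.61²; (x − 64.5)² + (y + 1.9)² = 126.24²; (x + 25.7)² + (y + 93.9)² = 101.59².
Subtracting the A equation from the B and C equations removes the quadratic terms:
254.4 x − 95.2 y = -15802.41
74.0 x − 279.2 y = -4872.56
Solving the 2×2 system: x ≈ -61.7, y ≈ 1.1 km.
Check against A (with the unrounded x, y): √((x + 62.7)²+(y − 45.7)²) = 44.61 ≈ 44.61 km. ✓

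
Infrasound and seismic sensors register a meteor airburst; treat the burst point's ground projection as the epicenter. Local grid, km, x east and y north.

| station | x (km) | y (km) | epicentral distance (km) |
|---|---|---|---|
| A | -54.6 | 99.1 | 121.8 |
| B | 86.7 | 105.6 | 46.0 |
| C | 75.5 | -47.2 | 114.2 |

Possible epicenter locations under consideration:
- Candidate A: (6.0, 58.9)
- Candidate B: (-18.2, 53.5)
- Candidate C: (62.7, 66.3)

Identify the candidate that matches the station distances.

For each candidate, compare |candidate − station| to the reported distance:
Candidate A: residuals A 49.1, B 47.2, C 12.6 → max 49.1 km
Candidate B: residuals A 63.5, B 71.1, C 23.4 → max 71.1 km
Candidate C: residuals A 0.0, B 0.0, C 0.0 → max 0.0 km
Only Candidate C has all residuals ≈ 0.

Candidate C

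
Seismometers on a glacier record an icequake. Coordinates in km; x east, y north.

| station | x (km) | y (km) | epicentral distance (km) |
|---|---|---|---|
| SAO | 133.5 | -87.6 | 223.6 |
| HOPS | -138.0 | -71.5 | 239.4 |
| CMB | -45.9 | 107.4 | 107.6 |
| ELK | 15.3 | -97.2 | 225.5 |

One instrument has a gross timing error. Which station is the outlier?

HOPS

Solve using three stations at a time. Using SAO, CMB, ELK (subtract circle equations pairwise → linear system) gives (x, y) ≈ (60.5, 123.7).
Distances from that point to each station vs reported:
  SAO: calculated 223.6 vs reported 223.6 → residual 0.0 km
  HOPS: calculated 278.4 vs reported 239.4 → residual 39.0 km
  CMB: calculated 107.6 vs reported 107.6 → residual 0.0 km
  ELK: calculated 225.5 vs reported 225.5 → residual 0.0 km
SAO, CMB, ELK are mutually consistent (residuals ≈ 0); HOPS is off by 39.0 km.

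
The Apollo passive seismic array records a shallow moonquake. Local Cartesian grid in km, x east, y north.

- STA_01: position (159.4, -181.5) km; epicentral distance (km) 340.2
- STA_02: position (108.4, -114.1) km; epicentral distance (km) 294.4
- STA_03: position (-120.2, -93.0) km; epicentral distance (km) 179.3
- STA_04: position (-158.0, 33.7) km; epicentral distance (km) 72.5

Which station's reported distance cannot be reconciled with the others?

Solve using three stations at a time. Using STA_02, STA_03, STA_04 (subtract circle equations pairwise → linear system) gives (x, y) ≈ (-107.7, 85.9).
Distances from that point to each station vs reported:
  STA_01: calculated 377.9 vs reported 340.2 → residual 37.7 km
  STA_02: calculated 294.4 vs reported 294.4 → residual 0.0 km
  STA_03: calculated 179.3 vs reported 179.3 → residual 0.0 km
  STA_04: calculated 72.5 vs reported 72.5 → residual 0.0 km
STA_02, STA_03, STA_04 are mutually consistent (residuals ≈ 0); STA_01 is off by 37.7 km.

STA_01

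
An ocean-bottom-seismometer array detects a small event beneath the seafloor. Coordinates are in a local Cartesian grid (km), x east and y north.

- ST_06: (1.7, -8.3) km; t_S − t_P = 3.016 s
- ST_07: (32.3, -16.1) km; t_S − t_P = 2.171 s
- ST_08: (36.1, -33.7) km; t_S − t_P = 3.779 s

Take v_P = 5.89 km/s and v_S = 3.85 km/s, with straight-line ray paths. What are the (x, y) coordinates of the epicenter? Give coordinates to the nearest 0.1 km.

31.0 km east, 8.0 km north

Distance from S−P lag: d = Δt · v_P v_S / (v_P − v_S) = Δt · (5.89·3.85)/(5.89−3.85) ≈ 11.1159·Δt.
So d_ST_06 = 33.53, d_ST_07 = 24.13, d_ST_08 = 42.01 km.
Circle about each station: (x − 1.7)² + (y + 8.3)² = 33.53²; (x − 32.3)² + (y + 16.1)² = 24.13²; (x − 36.1)² + (y + 33.7)² = 42.01².
Subtracting the ST_06 equation from the ST_07 and ST_08 equations removes the quadratic terms:
61.2 x − 15.6 y = 1772.72
68.8 x − 50.8 y = 1726.54
Solving the 2×2 system: x ≈ 31.0, y ≈ 8.0 km.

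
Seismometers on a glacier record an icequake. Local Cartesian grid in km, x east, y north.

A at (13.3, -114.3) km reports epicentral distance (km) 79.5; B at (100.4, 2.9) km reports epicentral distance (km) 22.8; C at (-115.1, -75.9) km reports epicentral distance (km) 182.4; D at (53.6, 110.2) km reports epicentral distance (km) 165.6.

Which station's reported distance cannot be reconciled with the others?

B

Solve using three stations at a time. Using A, C, D (subtract circle equations pairwise → linear system) gives (x, y) ≈ (66.1, -54.9).
Distances from that point to each station vs reported:
  A: calculated 79.4 vs reported 79.5 → residual 0.1 km
  B: calculated 67.2 vs reported 22.8 → residual 44.4 km
  C: calculated 182.4 vs reported 182.4 → residual 0.0 km
  D: calculated 165.6 vs reported 165.6 → residual 0.0 km
A, C, D are mutually consistent (residuals ≈ 0); B is off by 44.4 km.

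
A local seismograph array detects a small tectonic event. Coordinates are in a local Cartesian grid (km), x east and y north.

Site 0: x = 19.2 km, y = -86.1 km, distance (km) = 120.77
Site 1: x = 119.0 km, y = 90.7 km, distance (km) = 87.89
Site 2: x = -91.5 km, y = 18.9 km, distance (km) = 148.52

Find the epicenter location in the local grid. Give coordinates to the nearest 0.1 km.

56.7 km east, 28.7 km north

Circle about each station: (x − 19.2)² + (y + 86.1)² = 120.77²; (x − 119.0)² + (y − 90.7)² = 87.89²; (x + 91.5)² + (y − 18.9)² = 148.52².
Subtracting the Site 0 equation from the Site 1 and Site 2 equations removes the quadratic terms:
199.6 x + 353.6 y = 21466.38
-221.4 x + 210.0 y = -6525.19
Solving the 2×2 system: x ≈ 56.7, y ≈ 28.7 km.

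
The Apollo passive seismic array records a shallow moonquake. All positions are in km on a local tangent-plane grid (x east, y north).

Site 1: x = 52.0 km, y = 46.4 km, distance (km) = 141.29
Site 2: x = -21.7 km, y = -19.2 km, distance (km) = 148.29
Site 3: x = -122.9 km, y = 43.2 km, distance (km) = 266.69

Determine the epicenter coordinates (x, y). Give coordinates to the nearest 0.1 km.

(113.1, -81.0)

Circle about each station: (x − 52.0)² + (y − 46.4)² = 141.29²; (x + 21.7)² + (y + 19.2)² = 148.29²; (x + 122.9)² + (y − 43.2)² = 266.69².
Subtracting pairs of circle equations eliminates x²+y² and gives linear equations (the radical axes):
-147.4 x − 131.2 y = -6044.49
-349.8 x − 6.4 y = -39047.00
Solving the 2×2 system: x ≈ 113.1, y ≈ -81.0 km.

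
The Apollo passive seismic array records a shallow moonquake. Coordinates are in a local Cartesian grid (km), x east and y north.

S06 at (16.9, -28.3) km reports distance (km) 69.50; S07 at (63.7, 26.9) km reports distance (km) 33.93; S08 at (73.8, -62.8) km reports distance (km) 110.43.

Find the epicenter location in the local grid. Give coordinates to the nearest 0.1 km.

x ≈ 32.2 km, y ≈ 39.5 km

Circle about each station: (x − 16.9)² + (y + 28.3)² = 69.50²; (x − 63.7)² + (y − 26.9)² = 33.93²; (x − 73.8)² + (y + 62.8)² = 110.43².
Subtracting the S06 equation from the S07 and S08 equations removes the quadratic terms:
93.6 x + 110.4 y = 7373.81
113.8 x − 69.0 y = 939.25
Solving the 2×2 system: x ≈ 32.2, y ≈ 39.5 km.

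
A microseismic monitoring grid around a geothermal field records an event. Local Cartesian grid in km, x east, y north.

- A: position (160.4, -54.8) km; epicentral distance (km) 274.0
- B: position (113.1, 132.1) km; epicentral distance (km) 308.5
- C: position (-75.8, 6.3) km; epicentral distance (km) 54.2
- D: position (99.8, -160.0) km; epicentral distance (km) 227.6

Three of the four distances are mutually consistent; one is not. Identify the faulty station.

Solve using three stations at a time. Using A, B, D (subtract circle equations pairwise → linear system) gives (x, y) ≈ (-112.6, -78.2).
Distances from that point to each station vs reported:
  A: calculated 274.0 vs reported 274.0 → residual 0.0 km
  B: calculated 308.5 vs reported 308.5 → residual 0.0 km
  C: calculated 92.2 vs reported 54.2 → residual 38.0 km
  D: calculated 227.6 vs reported 227.6 → residual 0.0 km
A, B, D are mutually consistent (residuals ≈ 0); C is off by 38.0 km.

C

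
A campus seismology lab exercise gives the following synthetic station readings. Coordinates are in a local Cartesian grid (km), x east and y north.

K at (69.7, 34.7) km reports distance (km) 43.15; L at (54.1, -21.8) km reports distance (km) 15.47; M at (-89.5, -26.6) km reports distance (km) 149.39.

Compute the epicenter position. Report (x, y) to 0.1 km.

Circle about each station: (x − 69.7)² + (y − 34.7)² = 43.15²; (x − 54.1)² + (y + 21.8)² = 15.47²; (x + 89.5)² + (y + 26.6)² = 149.39².
Subtracting pairs of circle equations eliminates x²+y² and gives linear equations (the radical axes):
-31.2 x − 113.0 y = -1037.53
-318.4 x − 122.6 y = -17799.82
Solving the 2×2 system: x ≈ 58.6, y ≈ -7.0 km.
Check against K (with the unrounded x, y): √((x − 69.7)²+(y − 34.7)²) = 43.15 ≈ 43.15 km. ✓

58.6 km east, -7.0 km north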